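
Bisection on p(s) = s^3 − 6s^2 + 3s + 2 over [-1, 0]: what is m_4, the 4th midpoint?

-0.3125

midpoint -0.5: p = -1.125 < 0 → [-0.5, 0]
midpoint -0.25: p = 0.859375 > 0 → [-0.5, -0.25]
midpoint -0.375: p = -0.021484 < 0 → [-0.375, -0.25]
midpoint -0.3125: p = 0.446 > 0 → [-0.375, -0.3125]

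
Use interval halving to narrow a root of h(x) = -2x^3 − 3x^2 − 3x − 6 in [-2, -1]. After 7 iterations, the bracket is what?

[-1.6796875, -1.671875]

m = -1.5, h(m) = -1.5 (−); new bracket [-2, -1.5]
m = -1.75, h(m) = 0.78125 (+); new bracket [-1.75, -1.5]
m = -1.625, h(m) = -0.464844 (−); new bracket [-1.75, -1.625]
m = -1.6875, h(m) = 0.1304 (+); new bracket [-1.6875, -1.625]
m = -1.65625, h(m) = -0.174 (−); new bracket [-1.6875, -1.65625]
m = -1.671875, h(m) = -0.0235 (−); new bracket [-1.6875, -1.671875]
m = -1.6796875, h(m) = 0.053 (+); new bracket [-1.6796875, -1.671875]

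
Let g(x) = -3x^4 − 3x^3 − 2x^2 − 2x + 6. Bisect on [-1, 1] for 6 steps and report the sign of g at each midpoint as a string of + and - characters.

x = 0 gives g = 6, positive; keep [0, 1]
x = 0.5 gives g = 3.9375, positive; keep [0.5, 1]
x = 0.75 gives g = 1.160156, positive; keep [0.75, 1]
x = 0.875 gives g = -1.0496, negative; keep [0.75, 0.875]
x = 0.8125 gives g = 0.1381, positive; keep [0.8125, 0.875]
x = 0.84375 gives g = -0.4338, negative; keep [0.8125, 0.84375]

+++-+-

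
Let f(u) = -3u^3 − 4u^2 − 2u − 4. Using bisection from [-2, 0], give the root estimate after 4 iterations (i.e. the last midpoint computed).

-1.375

f(-1) = -3 < 0, so the root lies in [-2, -1]
f(-1.5) = 0.125 > 0, so the root lies in [-1.5, -1]
f(-1.25) = -1.890625 < 0, so the root lies in [-1.5, -1.25]
f(-1.375) = -1.0137 < 0, so the root lies in [-1.5, -1.375]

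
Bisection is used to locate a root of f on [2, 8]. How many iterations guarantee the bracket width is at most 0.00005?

17

Width after n steps is 6/2^n. Need 2^n ≥ 6/0.00005 = 120000.
2^16 = 65536 < 120000 ≤ 2^17 = 131072, so n = 17.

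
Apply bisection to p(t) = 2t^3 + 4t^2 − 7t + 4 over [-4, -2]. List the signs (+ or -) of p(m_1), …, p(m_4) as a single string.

m = -3, p(m) = 7 (+); new bracket [-4, -3]
m = -3.5, p(m) = -8.25 (−); new bracket [-3.5, -3]
m = -3.25, p(m) = 0.34375 (+); new bracket [-3.5, -3.25]
m = -3.375, p(m) = -3.6992 (−); new bracket [-3.375, -3.25]

+-+-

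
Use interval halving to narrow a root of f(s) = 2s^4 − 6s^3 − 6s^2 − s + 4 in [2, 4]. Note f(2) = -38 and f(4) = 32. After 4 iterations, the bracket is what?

[3.75, 3.875]

f(3) = -53 < 0, so the root lies in [3, 4]
f(3.5) = -30.125 < 0, so the root lies in [3.5, 4]
f(3.75) = -5.023438 < 0, so the root lies in [3.75, 4]
f(3.875) = 11.856 > 0, so the root lies in [3.75, 3.875]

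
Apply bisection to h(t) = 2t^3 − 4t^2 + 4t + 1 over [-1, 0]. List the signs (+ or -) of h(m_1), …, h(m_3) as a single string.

h(-0.5) = -2.25 < 0, so the root lies in [-0.5, 0]
h(-0.25) = -0.28125 < 0, so the root lies in [-0.25, 0]
h(-0.125) = 0.433594 > 0, so the root lies in [-0.25, -0.125]

--+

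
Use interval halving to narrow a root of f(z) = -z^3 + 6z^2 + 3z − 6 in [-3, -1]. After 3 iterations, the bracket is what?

midpoint -2: f = 20 > 0 → [-2, -1]
midpoint -1.5: f = 6.375 > 0 → [-1.5, -1]
midpoint -1.25: f = 1.578125 > 0 → [-1.25, -1]

[-1.25, -1]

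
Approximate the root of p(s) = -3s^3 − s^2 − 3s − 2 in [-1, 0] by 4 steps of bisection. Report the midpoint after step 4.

-0.5625

midpoint -0.5: p = -0.375 < 0 → [-1, -0.5]
midpoint -0.75: p = 0.953125 > 0 → [-0.75, -0.5]
midpoint -0.625: p = 0.216797 > 0 → [-0.625, -0.5]
midpoint -0.5625: p = -0.095 < 0 → [-0.625, -0.5625]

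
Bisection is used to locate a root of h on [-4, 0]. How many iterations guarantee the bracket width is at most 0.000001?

Width after n steps is 4/2^n. Need 2^n ≥ 4/0.000001 = 4000000.
2^21 = 2097152 < 4000000 ≤ 2^22 = 4194304, so n = 22.

22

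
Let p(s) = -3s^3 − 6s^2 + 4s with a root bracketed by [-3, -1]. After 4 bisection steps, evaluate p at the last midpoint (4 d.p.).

m = -2, p(m) = -8 (−); new bracket [-3, -2]
m = -2.5, p(m) = -0.625 (−); new bracket [-3, -2.5]
m = -2.75, p(m) = 6.015625 (+); new bracket [-2.75, -2.5]
m = -2.625, p(m) = 2.4199 (+); new bracket [-2.625, -2.5]

2.4199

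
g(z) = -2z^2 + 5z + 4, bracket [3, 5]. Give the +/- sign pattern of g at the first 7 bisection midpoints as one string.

---+---

z = 4 gives g = -8, negative; keep [3, 4]
z = 3.5 gives g = -3, negative; keep [3, 3.5]
z = 3.25 gives g = -0.875, negative; keep [3, 3.25]
z = 3.125 gives g = 0.0938, positive; keep [3.125, 3.25]
z = 3.1875 gives g = -0.3828, negative; keep [3.125, 3.1875]
z = 3.15625 gives g = -0.1426, negative; keep [3.125, 3.15625]
z = 3.140625 gives g = -0.0239, negative; keep [3.125, 3.140625]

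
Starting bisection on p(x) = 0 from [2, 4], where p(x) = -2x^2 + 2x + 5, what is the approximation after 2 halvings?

m = 3, p(m) = -7 (−); new bracket [2, 3]
m = 2.5, p(m) = -2.5 (−); new bracket [2, 2.5]

2.5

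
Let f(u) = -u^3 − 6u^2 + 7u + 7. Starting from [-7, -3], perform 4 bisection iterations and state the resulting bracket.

[-7, -6.75]

m = -5, f(m) = -53 (−); new bracket [-7, -5]
m = -6, f(m) = -35 (−); new bracket [-7, -6]
m = -6.5, f(m) = -17.375 (−); new bracket [-7, -6.5]
m = -6.75, f(m) = -6.0781 (−); new bracket [-7, -6.75]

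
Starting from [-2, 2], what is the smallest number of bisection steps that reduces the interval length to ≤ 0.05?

7

Width after n steps is 4/2^n. Need 2^n ≥ 4/0.05 = 80.
2^6 = 64 < 80 ≤ 2^7 = 128, so n = 7.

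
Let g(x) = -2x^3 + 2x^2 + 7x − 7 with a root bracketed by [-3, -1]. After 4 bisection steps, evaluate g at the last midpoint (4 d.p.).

x = -2 gives g = 3, positive; keep [-2, -1]
x = -1.5 gives g = -6.25, negative; keep [-2, -1.5]
x = -1.75 gives g = -2.40625, negative; keep [-2, -1.75]
x = -1.875 gives g = 0.0898, positive; keep [-1.875, -1.75]

0.0898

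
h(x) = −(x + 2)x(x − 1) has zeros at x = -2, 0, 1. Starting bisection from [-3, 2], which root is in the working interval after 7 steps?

m = -0.5, h(m) = -1.125 (−); new bracket [-3, -0.5]
m = -1.75, h(m) = -1.203125 (−); new bracket [-3, -1.75]
m = -2.375, h(m) = 3.005859 (+); new bracket [-2.375, -1.75]
m = -2.0625, h(m) = 0.3948 (+); new bracket [-2.0625, -1.75]
m = -1.90625, h(m) = -0.5194 (−); new bracket [-2.0625, -1.90625]
m = -1.984375, h(m) = -0.0925 (−); new bracket [-2.0625, -1.984375]
m = -2.0234375, h(m) = 0.1434 (+); new bracket [-2.0234375, -1.984375]

-2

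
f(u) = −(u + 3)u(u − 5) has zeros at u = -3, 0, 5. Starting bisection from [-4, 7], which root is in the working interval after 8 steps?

m = 1.5, f(m) = 23.625 (+); new bracket [1.5, 7]
m = 4.25, f(m) = 23.109375 (+); new bracket [4.25, 7]
m = 5.625, f(m) = -30.322266 (−); new bracket [4.25, 5.625]
m = 4.9375, f(m) = 2.4495 (+); new bracket [4.9375, 5.625]
m = 5.28125, f(m) = -12.3006 (−); new bracket [4.9375, 5.28125]
m = 5.109375, f(m) = -4.5318 (−); new bracket [4.9375, 5.109375]
m = 5.0234375, f(m) = -0.9447 (−); new bracket [4.9375, 5.0234375]
m = 4.98046875, f(m) = 0.7763 (+); new bracket [4.98046875, 5.0234375]

5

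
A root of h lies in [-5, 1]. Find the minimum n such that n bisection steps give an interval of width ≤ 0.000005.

21

Width after n steps is 6/2^n. Need 2^n ≥ 6/0.000005 = 1200000.
2^20 = 1048576 < 1200000 ≤ 2^21 = 2097152, so n = 21.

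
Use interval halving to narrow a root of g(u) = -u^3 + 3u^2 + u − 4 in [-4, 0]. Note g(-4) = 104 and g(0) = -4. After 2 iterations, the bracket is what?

g(-2) = 14 > 0, so the root lies in [-2, 0]
g(-1) = -1 < 0, so the root lies in [-2, -1]

[-2, -1]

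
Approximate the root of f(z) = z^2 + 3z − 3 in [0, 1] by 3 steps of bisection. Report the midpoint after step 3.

0.875

z = 0.5 gives f = -1.25, negative; keep [0.5, 1]
z = 0.75 gives f = -0.1875, negative; keep [0.75, 1]
z = 0.875 gives f = 0.390625, positive; keep [0.75, 0.875]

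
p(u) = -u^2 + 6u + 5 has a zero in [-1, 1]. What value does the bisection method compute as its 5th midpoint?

-0.6875

u = 0 gives p = 5, positive; keep [-1, 0]
u = -0.5 gives p = 1.75, positive; keep [-1, -0.5]
u = -0.75 gives p = -0.0625, negative; keep [-0.75, -0.5]
u = -0.625 gives p = 0.8594, positive; keep [-0.75, -0.625]
u = -0.6875 gives p = 0.4023, positive; keep [-0.75, -0.6875]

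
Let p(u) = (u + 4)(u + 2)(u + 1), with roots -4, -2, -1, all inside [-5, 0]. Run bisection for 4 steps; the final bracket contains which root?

m = -2.5, p(m) = 1.125 (+); new bracket [-5, -2.5]
m = -3.75, p(m) = 1.203125 (+); new bracket [-5, -3.75]
m = -4.375, p(m) = -3.005859 (−); new bracket [-4.375, -3.75]
m = -4.0625, p(m) = -0.3948 (−); new bracket [-4.0625, -3.75]

-4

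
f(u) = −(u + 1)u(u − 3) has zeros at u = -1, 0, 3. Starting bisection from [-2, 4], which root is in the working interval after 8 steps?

3

m = 1, f(m) = 4 (+); new bracket [1, 4]
m = 2.5, f(m) = 4.375 (+); new bracket [2.5, 4]
m = 3.25, f(m) = -3.453125 (−); new bracket [2.5, 3.25]
m = 2.875, f(m) = 1.3926 (+); new bracket [2.875, 3.25]
m = 3.0625, f(m) = -0.7776 (−); new bracket [2.875, 3.0625]
m = 2.96875, f(m) = 0.3682 (+); new bracket [2.96875, 3.0625]
m = 3.015625, f(m) = -0.1892 (−); new bracket [2.96875, 3.015625]
m = 2.9921875, f(m) = 0.0933 (+); new bracket [2.9921875, 3.015625]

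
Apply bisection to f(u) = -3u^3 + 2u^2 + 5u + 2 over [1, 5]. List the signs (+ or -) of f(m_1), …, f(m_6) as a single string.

--++--

f(3) = -46 < 0, so the root lies in [1, 3]
f(2) = -4 < 0, so the root lies in [1, 2]
f(1.5) = 3.875 > 0, so the root lies in [1.5, 2]
f(1.75) = 0.7969 > 0, so the root lies in [1.75, 2]
f(1.875) = -1.3691 < 0, so the root lies in [1.75, 1.875]
f(1.8125) = -0.2302 < 0, so the root lies in [1.75, 1.8125]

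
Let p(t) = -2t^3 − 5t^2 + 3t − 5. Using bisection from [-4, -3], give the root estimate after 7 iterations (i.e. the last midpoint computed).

t = -3.5 gives p = 9, positive; keep [-3.5, -3]
t = -3.25 gives p = 1.09375, positive; keep [-3.25, -3]
t = -3.125 gives p = -2.167969, negative; keep [-3.25, -3.125]
t = -3.1875 gives p = -0.5923, negative; keep [-3.25, -3.1875]
t = -3.21875 gives p = 0.2368, positive; keep [-3.21875, -3.1875]
t = -3.203125 gives p = -0.1812, negative; keep [-3.21875, -3.203125]
t = -3.2109375 gives p = 0.0269, positive; keep [-3.2109375, -3.203125]

-3.2109375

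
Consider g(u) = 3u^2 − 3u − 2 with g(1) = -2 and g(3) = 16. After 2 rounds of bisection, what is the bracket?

[1, 1.5]

midpoint 2: g = 4 > 0 → [1, 2]
midpoint 1.5: g = 0.25 > 0 → [1, 1.5]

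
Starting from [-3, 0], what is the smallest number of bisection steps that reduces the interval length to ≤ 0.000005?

Width after n steps is 3/2^n. Need 2^n ≥ 3/0.000005 = 600000.
2^19 = 524288 < 600000 ≤ 2^20 = 1048576, so n = 20.

20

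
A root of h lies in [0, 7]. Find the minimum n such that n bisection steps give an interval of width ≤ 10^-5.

Width after n steps is 7/2^n. Need 2^n ≥ 7/10^-5 = 700000.
2^19 = 524288 < 700000 ≤ 2^20 = 1048576, so n = 20.

20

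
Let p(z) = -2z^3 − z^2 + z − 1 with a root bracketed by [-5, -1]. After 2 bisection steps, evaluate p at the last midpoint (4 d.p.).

p(-3) = 41 > 0, so the root lies in [-3, -1]
p(-2) = 9 > 0, so the root lies in [-2, -1]

9.0000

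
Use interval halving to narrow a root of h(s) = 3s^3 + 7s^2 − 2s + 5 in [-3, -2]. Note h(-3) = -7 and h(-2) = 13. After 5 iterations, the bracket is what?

m = -2.5, h(m) = 6.875 (+); new bracket [-3, -2.5]
m = -2.75, h(m) = 1.046875 (+); new bracket [-3, -2.75]
m = -2.875, h(m) = -2.681641 (−); new bracket [-2.875, -2.75]
m = -2.8125, h(m) = -0.7458 (−); new bracket [-2.8125, -2.75]
m = -2.78125, h(m) = 0.1681 (+); new bracket [-2.8125, -2.78125]

[-2.8125, -2.78125]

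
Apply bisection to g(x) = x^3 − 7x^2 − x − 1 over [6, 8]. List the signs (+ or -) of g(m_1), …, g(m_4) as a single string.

midpoint 7: g = -8 < 0 → [7, 8]
midpoint 7.5: g = 19.625 > 0 → [7, 7.5]
midpoint 7.25: g = 4.890625 > 0 → [7, 7.25]
midpoint 7.125: g = -1.7793 < 0 → [7.125, 7.25]

-++-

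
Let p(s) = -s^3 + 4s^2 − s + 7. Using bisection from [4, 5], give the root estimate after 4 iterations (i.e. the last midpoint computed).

midpoint 4.5: p = -7.625 < 0 → [4, 4.5]
midpoint 4.25: p = -1.765625 < 0 → [4, 4.25]
midpoint 4.125: p = 0.748047 > 0 → [4.125, 4.25]
midpoint 4.1875: p = -0.4753 < 0 → [4.125, 4.1875]

4.1875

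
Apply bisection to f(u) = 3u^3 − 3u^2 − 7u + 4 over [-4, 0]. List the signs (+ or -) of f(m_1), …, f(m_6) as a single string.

f(-2) = -18 < 0, so the root lies in [-2, 0]
f(-1) = 5 > 0, so the root lies in [-2, -1]
f(-1.5) = -2.375 < 0, so the root lies in [-1.5, -1]
f(-1.25) = 2.2031 > 0, so the root lies in [-1.5, -1.25]
f(-1.375) = 0.1543 > 0, so the root lies in [-1.5, -1.375]
f(-1.4375) = -1.0481 < 0, so the root lies in [-1.4375, -1.375]

-+-++-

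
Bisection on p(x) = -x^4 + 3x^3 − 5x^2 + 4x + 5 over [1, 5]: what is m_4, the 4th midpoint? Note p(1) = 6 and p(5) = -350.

2.25

p(3) = -28 < 0, so the root lies in [1, 3]
p(2) = 1 > 0, so the root lies in [2, 3]
p(2.5) = -8.4375 < 0, so the root lies in [2, 2.5]
p(2.25) = -2.7695 < 0, so the root lies in [2, 2.25]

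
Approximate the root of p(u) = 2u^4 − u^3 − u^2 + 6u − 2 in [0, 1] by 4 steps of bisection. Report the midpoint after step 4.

p(0.5) = 0.75 > 0, so the root lies in [0, 0.5]
p(0.25) = -0.570312 < 0, so the root lies in [0.25, 0.5]
p(0.375) = 0.096191 > 0, so the root lies in [0.25, 0.375]
p(0.3125) = -0.2341 < 0, so the root lies in [0.3125, 0.375]

0.3125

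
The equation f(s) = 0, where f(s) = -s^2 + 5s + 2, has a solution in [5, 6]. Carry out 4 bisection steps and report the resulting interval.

midpoint 5.5: f = -0.75 < 0 → [5, 5.5]
midpoint 5.25: f = 0.6875 > 0 → [5.25, 5.5]
midpoint 5.375: f = -0.015625 < 0 → [5.25, 5.375]
midpoint 5.3125: f = 0.3398 > 0 → [5.3125, 5.375]

[5.3125, 5.375]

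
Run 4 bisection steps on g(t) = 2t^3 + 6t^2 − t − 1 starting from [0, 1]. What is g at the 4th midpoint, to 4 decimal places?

g(0.5) = 0.25 > 0, so the root lies in [0, 0.5]
g(0.25) = -0.84375 < 0, so the root lies in [0.25, 0.5]
g(0.375) = -0.425781 < 0, so the root lies in [0.375, 0.5]
g(0.4375) = -0.1216 < 0, so the root lies in [0.4375, 0.5]

-0.1216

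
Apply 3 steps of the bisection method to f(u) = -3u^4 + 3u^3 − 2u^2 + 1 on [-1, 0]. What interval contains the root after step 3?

[-0.5, -0.375]

u = -0.5 gives f = -0.0625, negative; keep [-0.5, 0]
u = -0.25 gives f = 0.816406, positive; keep [-0.5, -0.25]
u = -0.375 gives f = 0.501221, positive; keep [-0.5, -0.375]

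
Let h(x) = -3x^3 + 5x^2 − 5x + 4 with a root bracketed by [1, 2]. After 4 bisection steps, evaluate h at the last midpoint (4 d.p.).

0.0896

h(1.5) = -2.375 < 0, so the root lies in [1, 1.5]
h(1.25) = -0.296875 < 0, so the root lies in [1, 1.25]
h(1.125) = 0.431641 > 0, so the root lies in [1.125, 1.25]
h(1.1875) = 0.0896 > 0, so the root lies in [1.1875, 1.25]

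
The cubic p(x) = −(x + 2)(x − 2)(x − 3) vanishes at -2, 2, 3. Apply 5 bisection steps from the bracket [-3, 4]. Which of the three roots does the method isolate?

-2

p(0.5) = -9.375 < 0, so the root lies in [-3, 0.5]
p(-1.25) = -10.359375 < 0, so the root lies in [-3, -1.25]
p(-2.125) = 2.642578 > 0, so the root lies in [-2.125, -1.25]
p(-1.6875) = -5.4016 < 0, so the root lies in [-2.125, -1.6875]
p(-1.90625) = -1.7967 < 0, so the root lies in [-2.125, -1.90625]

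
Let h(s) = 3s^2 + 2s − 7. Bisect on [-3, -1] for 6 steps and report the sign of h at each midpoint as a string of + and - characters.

s = -2 gives h = 1, positive; keep [-2, -1]
s = -1.5 gives h = -3.25, negative; keep [-2, -1.5]
s = -1.75 gives h = -1.3125, negative; keep [-2, -1.75]
s = -1.875 gives h = -0.2031, negative; keep [-2, -1.875]
s = -1.9375 gives h = 0.3867, positive; keep [-1.9375, -1.875]
s = -1.90625 gives h = 0.0889, positive; keep [-1.90625, -1.875]

+---++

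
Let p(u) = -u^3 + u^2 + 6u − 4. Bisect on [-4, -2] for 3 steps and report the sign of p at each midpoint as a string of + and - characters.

++-

p(-3) = 14 > 0, so the root lies in [-3, -2]
p(-2.5) = 2.875 > 0, so the root lies in [-2.5, -2]
p(-2.25) = -1.046875 < 0, so the root lies in [-2.5, -2.25]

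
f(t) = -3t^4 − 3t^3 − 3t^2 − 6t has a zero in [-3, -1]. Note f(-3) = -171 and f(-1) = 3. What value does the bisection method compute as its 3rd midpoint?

midpoint -2: f = -24 < 0 → [-2, -1]
midpoint -1.5: f = -2.8125 < 0 → [-1.5, -1]
midpoint -1.25: f = 1.347656 > 0 → [-1.5, -1.25]

-1.25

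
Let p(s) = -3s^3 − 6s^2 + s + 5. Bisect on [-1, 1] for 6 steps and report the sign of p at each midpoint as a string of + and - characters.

s = 0 gives p = 5, positive; keep [0, 1]
s = 0.5 gives p = 3.625, positive; keep [0.5, 1]
s = 0.75 gives p = 1.109375, positive; keep [0.75, 1]
s = 0.875 gives p = -0.7285, negative; keep [0.75, 0.875]
s = 0.8125 gives p = 0.2424, positive; keep [0.8125, 0.875]
s = 0.84375 gives p = -0.2298, negative; keep [0.8125, 0.84375]

+++-+-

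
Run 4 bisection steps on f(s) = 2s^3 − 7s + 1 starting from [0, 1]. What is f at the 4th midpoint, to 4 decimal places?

-0.2993

m = 0.5, f(m) = -2.25 (−); new bracket [0, 0.5]
m = 0.25, f(m) = -0.71875 (−); new bracket [0, 0.25]
m = 0.125, f(m) = 0.128906 (+); new bracket [0.125, 0.25]
m = 0.1875, f(m) = -0.2993 (−); new bracket [0.125, 0.1875]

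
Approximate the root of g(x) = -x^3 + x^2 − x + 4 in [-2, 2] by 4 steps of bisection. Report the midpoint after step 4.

1.75

g(0) = 4 > 0, so the root lies in [0, 2]
g(1) = 3 > 0, so the root lies in [1, 2]
g(1.5) = 1.375 > 0, so the root lies in [1.5, 2]
g(1.75) = -0.0469 < 0, so the root lies in [1.5, 1.75]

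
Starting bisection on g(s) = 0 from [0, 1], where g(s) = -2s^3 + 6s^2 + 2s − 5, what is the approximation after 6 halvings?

midpoint 0.5: g = -2.75 < 0 → [0.5, 1]
midpoint 0.75: g = -0.96875 < 0 → [0.75, 1]
midpoint 0.875: g = 0.003906 > 0 → [0.75, 0.875]
midpoint 0.8125: g = -0.4868 < 0 → [0.8125, 0.875]
midpoint 0.84375: g = -0.2424 < 0 → [0.84375, 0.875]
midpoint 0.859375: g = -0.1194 < 0 → [0.859375, 0.875]

0.859375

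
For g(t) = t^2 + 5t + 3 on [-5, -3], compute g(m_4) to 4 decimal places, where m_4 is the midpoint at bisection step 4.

t = -4 gives g = -1, negative; keep [-5, -4]
t = -4.5 gives g = 0.75, positive; keep [-4.5, -4]
t = -4.25 gives g = -0.1875, negative; keep [-4.5, -4.25]
t = -4.375 gives g = 0.2656, positive; keep [-4.375, -4.25]

0.2656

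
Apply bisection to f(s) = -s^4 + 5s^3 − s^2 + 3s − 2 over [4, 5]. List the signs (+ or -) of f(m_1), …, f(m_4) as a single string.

+++-

s = 4.5 gives f = 36.8125, positive; keep [4.5, 5]
s = 4.75 gives f = 16.480469, positive; keep [4.75, 5]
s = 4.875 gives f = 3.341553, positive; keep [4.875, 5]
s = 4.9375 gives f = -4.0432, negative; keep [4.875, 4.9375]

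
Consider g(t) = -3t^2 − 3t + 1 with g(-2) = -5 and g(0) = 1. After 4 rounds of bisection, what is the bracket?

t = -1 gives g = 1, positive; keep [-2, -1]
t = -1.5 gives g = -1.25, negative; keep [-1.5, -1]
t = -1.25 gives g = 0.0625, positive; keep [-1.5, -1.25]
t = -1.375 gives g = -0.5469, negative; keep [-1.375, -1.25]

[-1.375, -1.25]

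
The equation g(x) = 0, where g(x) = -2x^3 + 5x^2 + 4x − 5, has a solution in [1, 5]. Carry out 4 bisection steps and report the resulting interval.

[2.75, 3]

g(3) = -2 < 0, so the root lies in [1, 3]
g(2) = 7 > 0, so the root lies in [2, 3]
g(2.5) = 5 > 0, so the root lies in [2.5, 3]
g(2.75) = 2.2188 > 0, so the root lies in [2.75, 3]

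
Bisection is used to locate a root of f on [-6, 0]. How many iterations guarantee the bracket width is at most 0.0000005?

Width after n steps is 6/2^n. Need 2^n ≥ 6/0.0000005 = 12000000.
2^23 = 8388608 < 12000000 ≤ 2^24 = 16777216, so n = 24.

24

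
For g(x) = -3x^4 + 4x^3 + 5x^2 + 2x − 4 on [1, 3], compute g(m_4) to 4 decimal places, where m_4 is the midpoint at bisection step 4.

0.0383

midpoint 2: g = 4 > 0 → [2, 3]
midpoint 2.5: g = -22.4375 < 0 → [2, 2.5]
midpoint 2.25: g = -5.511719 < 0 → [2, 2.25]
midpoint 2.125: g = 0.0383 > 0 → [2.125, 2.25]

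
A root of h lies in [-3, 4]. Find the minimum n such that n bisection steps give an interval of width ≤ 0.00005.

Width after n steps is 7/2^n. Need 2^n ≥ 7/0.00005 = 140000.
2^17 = 131072 < 140000 ≤ 2^18 = 262144, so n = 18.

18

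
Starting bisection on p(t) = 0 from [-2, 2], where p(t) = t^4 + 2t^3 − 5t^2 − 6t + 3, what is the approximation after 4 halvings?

midpoint 0: p = 3 > 0 → [-2, 0]
midpoint -1: p = 3 > 0 → [-2, -1]
midpoint -1.5: p = -0.9375 < 0 → [-1.5, -1]
midpoint -1.25: p = 1.2227 > 0 → [-1.5, -1.25]

-1.25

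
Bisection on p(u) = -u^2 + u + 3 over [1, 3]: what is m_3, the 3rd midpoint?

midpoint 2: p = 1 > 0 → [2, 3]
midpoint 2.5: p = -0.75 < 0 → [2, 2.5]
midpoint 2.25: p = 0.1875 > 0 → [2.25, 2.5]

2.25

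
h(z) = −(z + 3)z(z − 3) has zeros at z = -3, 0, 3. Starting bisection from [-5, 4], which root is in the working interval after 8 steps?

-3

midpoint -0.5: h = -4.375 < 0 → [-5, -0.5]
midpoint -2.75: h = -3.953125 < 0 → [-5, -2.75]
midpoint -3.875: h = 23.310547 > 0 → [-3.875, -2.75]
midpoint -3.3125: h = 6.5344 > 0 → [-3.3125, -2.75]
midpoint -3.03125: h = 0.5713 > 0 → [-3.03125, -2.75]
midpoint -2.890625: h = -1.8624 < 0 → [-3.03125, -2.890625]
midpoint -2.9609375: h = -0.6895 < 0 → [-3.03125, -2.9609375]
midpoint -2.99609375: h = -0.0702 < 0 → [-3.03125, -2.99609375]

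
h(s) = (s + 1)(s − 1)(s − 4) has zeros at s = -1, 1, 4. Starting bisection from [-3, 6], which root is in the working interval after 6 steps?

h(1.5) = -3.125 < 0, so the root lies in [1.5, 6]
h(3.75) = -3.265625 < 0, so the root lies in [3.75, 6]
h(4.875) = 19.919922 > 0, so the root lies in [3.75, 4.875]
h(4.3125) = 5.4993 > 0, so the root lies in [3.75, 4.3125]
h(4.03125) = 0.4766 > 0, so the root lies in [3.75, 4.03125]
h(3.890625) = -1.5462 < 0, so the root lies in [3.890625, 4.03125]

4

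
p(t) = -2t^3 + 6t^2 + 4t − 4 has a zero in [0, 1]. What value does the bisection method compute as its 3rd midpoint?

p(0.5) = -0.75 < 0, so the root lies in [0.5, 1]
p(0.75) = 1.53125 > 0, so the root lies in [0.5, 0.75]
p(0.625) = 0.355469 > 0, so the root lies in [0.5, 0.625]

0.625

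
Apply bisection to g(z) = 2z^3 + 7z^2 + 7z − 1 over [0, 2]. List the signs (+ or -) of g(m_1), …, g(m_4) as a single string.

+++-

m = 1, g(m) = 15 (+); new bracket [0, 1]
m = 0.5, g(m) = 4.5 (+); new bracket [0, 0.5]
m = 0.25, g(m) = 1.21875 (+); new bracket [0, 0.25]
m = 0.125, g(m) = -0.0117 (−); new bracket [0.125, 0.25]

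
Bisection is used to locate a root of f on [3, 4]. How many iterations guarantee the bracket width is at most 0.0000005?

Width after n steps is 1/2^n. Need 2^n ≥ 1/0.0000005 = 2000000.
2^20 = 1048576 < 2000000 ≤ 2^21 = 2097152, so n = 21.

21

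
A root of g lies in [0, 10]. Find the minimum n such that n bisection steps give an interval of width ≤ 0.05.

8

Width after n steps is 10/2^n. Need 2^n ≥ 10/0.05 = 200.
2^7 = 128 < 200 ≤ 2^8 = 256, so n = 8.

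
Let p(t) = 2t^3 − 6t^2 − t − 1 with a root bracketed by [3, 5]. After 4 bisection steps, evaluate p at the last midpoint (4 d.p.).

p(4) = 27 > 0, so the root lies in [3, 4]
p(3.5) = 7.75 > 0, so the root lies in [3, 3.5]
p(3.25) = 1.03125 > 0, so the root lies in [3, 3.25]
p(3.125) = -1.6836 < 0, so the root lies in [3.125, 3.25]

-1.6836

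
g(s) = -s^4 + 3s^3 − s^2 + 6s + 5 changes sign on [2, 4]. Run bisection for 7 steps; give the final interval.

[3.359375, 3.375]

midpoint 3: g = 14 > 0 → [3, 4]
midpoint 3.5: g = -7.6875 < 0 → [3, 3.5]
midpoint 3.25: g = 5.355469 > 0 → [3.25, 3.5]
midpoint 3.375: g = -0.5569 < 0 → [3.25, 3.375]
midpoint 3.3125: g = 2.5439 > 0 → [3.3125, 3.375]
midpoint 3.34375: g = 1.0306 > 0 → [3.34375, 3.375]
midpoint 3.359375: g = 0.2463 > 0 → [3.359375, 3.375]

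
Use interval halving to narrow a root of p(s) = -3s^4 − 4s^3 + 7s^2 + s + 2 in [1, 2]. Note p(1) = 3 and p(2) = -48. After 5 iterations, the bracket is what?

m = 1.5, p(m) = -9.4375 (−); new bracket [1, 1.5]
m = 1.25, p(m) = -0.949219 (−); new bracket [1, 1.25]
m = 1.125, p(m) = 1.483643 (+); new bracket [1.125, 1.25]
m = 1.1875, p(m) = 0.3947 (+); new bracket [1.1875, 1.25]
m = 1.21875, p(m) = -0.2437 (−); new bracket [1.1875, 1.21875]

[1.1875, 1.21875]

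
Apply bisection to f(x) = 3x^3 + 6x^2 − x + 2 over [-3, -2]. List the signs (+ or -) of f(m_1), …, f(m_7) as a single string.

x = -2.5 gives f = -4.875, negative; keep [-2.5, -2]
x = -2.25 gives f = 0.453125, positive; keep [-2.5, -2.25]
x = -2.375 gives f = -1.970703, negative; keep [-2.375, -2.25]
x = -2.3125 gives f = -0.7009, negative; keep [-2.3125, -2.25]
x = -2.28125 gives f = -0.1097, negative; keep [-2.28125, -2.25]
x = -2.265625 gives f = 0.1752, positive; keep [-2.28125, -2.265625]
x = -2.2734375 gives f = 0.0336, positive; keep [-2.28125, -2.2734375]

-+---++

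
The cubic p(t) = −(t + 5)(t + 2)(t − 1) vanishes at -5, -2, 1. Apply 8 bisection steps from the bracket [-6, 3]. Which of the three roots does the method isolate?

midpoint -1.5: p = 4.375 > 0 → [-1.5, 3]
midpoint 0.75: p = 3.953125 > 0 → [0.75, 3]
midpoint 1.875: p = -23.310547 < 0 → [0.75, 1.875]
midpoint 1.3125: p = -6.5344 < 0 → [0.75, 1.3125]
midpoint 1.03125: p = -0.5713 < 0 → [0.75, 1.03125]
midpoint 0.890625: p = 1.8624 > 0 → [0.890625, 1.03125]
midpoint 0.9609375: p = 0.6895 > 0 → [0.9609375, 1.03125]
midpoint 0.99609375: p = 0.0702 > 0 → [0.99609375, 1.03125]

1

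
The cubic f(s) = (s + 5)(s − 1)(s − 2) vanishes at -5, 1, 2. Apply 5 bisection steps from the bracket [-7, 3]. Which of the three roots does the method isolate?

midpoint -2: f = 36 > 0 → [-7, -2]
midpoint -4.5: f = 17.875 > 0 → [-7, -4.5]
midpoint -5.75: f = -39.234375 < 0 → [-5.75, -4.5]
midpoint -5.125: f = -5.4551 < 0 → [-5.125, -4.5]
midpoint -4.8125: f = 7.4246 > 0 → [-5.125, -4.8125]

-5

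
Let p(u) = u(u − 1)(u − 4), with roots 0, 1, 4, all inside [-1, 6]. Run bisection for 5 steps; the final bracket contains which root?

4

u = 2.5 gives p = -5.625, negative; keep [2.5, 6]
u = 4.25 gives p = 3.453125, positive; keep [2.5, 4.25]
u = 3.375 gives p = -5.009766, negative; keep [3.375, 4.25]
u = 3.8125 gives p = -2.0105, negative; keep [3.8125, 4.25]
u = 4.03125 gives p = 0.3819, positive; keep [3.8125, 4.03125]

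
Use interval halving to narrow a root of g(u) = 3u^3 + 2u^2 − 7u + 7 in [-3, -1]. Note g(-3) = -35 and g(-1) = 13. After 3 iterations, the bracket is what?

g(-2) = 5 > 0, so the root lies in [-3, -2]
g(-2.5) = -9.875 < 0, so the root lies in [-2.5, -2]
g(-2.25) = -1.296875 < 0, so the root lies in [-2.25, -2]

[-2.25, -2]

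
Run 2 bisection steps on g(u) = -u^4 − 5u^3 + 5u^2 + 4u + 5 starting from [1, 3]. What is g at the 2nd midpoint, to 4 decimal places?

0.3125

midpoint 2: g = -23 < 0 → [1, 2]
midpoint 1.5: g = 0.3125 > 0 → [1.5, 2]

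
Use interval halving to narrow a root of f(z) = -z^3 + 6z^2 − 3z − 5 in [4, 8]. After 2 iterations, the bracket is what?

[5, 6]

z = 6 gives f = -23, negative; keep [4, 6]
z = 5 gives f = 5, positive; keep [5, 6]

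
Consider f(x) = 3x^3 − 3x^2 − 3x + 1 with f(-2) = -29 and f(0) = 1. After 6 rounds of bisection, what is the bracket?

x = -1 gives f = -2, negative; keep [-1, 0]
x = -0.5 gives f = 1.375, positive; keep [-1, -0.5]
x = -0.75 gives f = 0.296875, positive; keep [-1, -0.75]
x = -0.875 gives f = -0.6816, negative; keep [-0.875, -0.75]
x = -0.8125 gives f = -0.1521, negative; keep [-0.8125, -0.75]
x = -0.78125 gives f = 0.0822, positive; keep [-0.8125, -0.78125]

[-0.8125, -0.78125]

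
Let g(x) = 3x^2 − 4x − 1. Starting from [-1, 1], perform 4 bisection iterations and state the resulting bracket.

[-0.25, -0.125]

x = 0 gives g = -1, negative; keep [-1, 0]
x = -0.5 gives g = 1.75, positive; keep [-0.5, 0]
x = -0.25 gives g = 0.1875, positive; keep [-0.25, 0]
x = -0.125 gives g = -0.4531, negative; keep [-0.25, -0.125]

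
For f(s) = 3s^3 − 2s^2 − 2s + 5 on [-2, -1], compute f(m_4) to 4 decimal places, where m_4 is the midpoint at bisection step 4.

f(-1.5) = -6.625 < 0, so the root lies in [-1.5, -1]
f(-1.25) = -1.484375 < 0, so the root lies in [-1.25, -1]
f(-1.125) = 0.447266 > 0, so the root lies in [-1.25, -1.125]
f(-1.1875) = -0.469 < 0, so the root lies in [-1.1875, -1.125]

-0.4690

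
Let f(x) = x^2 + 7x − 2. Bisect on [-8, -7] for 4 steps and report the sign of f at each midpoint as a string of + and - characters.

midpoint -7.5: f = 1.75 > 0 → [-7.5, -7]
midpoint -7.25: f = -0.1875 < 0 → [-7.5, -7.25]
midpoint -7.375: f = 0.765625 > 0 → [-7.375, -7.25]
midpoint -7.3125: f = 0.2852 > 0 → [-7.3125, -7.25]

+-++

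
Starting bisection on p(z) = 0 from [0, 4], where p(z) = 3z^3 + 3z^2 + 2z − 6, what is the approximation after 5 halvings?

midpoint 2: p = 34 > 0 → [0, 2]
midpoint 1: p = 2 > 0 → [0, 1]
midpoint 0.5: p = -3.875 < 0 → [0.5, 1]
midpoint 0.75: p = -1.5469 < 0 → [0.75, 1]
midpoint 0.875: p = 0.0566 > 0 → [0.75, 0.875]

0.875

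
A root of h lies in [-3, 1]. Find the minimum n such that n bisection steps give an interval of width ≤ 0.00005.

17

Width after n steps is 4/2^n. Need 2^n ≥ 4/0.00005 = 80000.
2^16 = 65536 < 80000 ≤ 2^17 = 131072, so n = 17.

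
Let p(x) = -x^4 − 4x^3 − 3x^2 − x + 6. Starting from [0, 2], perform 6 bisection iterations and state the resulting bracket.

midpoint 1: p = -3 < 0 → [0, 1]
midpoint 0.5: p = 4.1875 > 0 → [0.5, 1]
midpoint 0.75: p = 1.558594 > 0 → [0.75, 1]
midpoint 0.875: p = -0.4377 < 0 → [0.75, 0.875]
midpoint 0.8125: p = 0.6257 > 0 → [0.8125, 0.875]
midpoint 0.84375: p = 0.111 > 0 → [0.84375, 0.875]

[0.84375, 0.875]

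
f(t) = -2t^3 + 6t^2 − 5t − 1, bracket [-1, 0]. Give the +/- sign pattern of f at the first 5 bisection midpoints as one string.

++-+-

midpoint -0.5: f = 3.25 > 0 → [-0.5, 0]
midpoint -0.25: f = 0.65625 > 0 → [-0.25, 0]
midpoint -0.125: f = -0.277344 < 0 → [-0.25, -0.125]
midpoint -0.1875: f = 0.1616 > 0 → [-0.1875, -0.125]
midpoint -0.15625: f = -0.0646 < 0 → [-0.1875, -0.15625]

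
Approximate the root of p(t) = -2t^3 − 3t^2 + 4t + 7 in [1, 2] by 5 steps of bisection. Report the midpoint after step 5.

1.46875

t = 1.5 gives p = -0.5, negative; keep [1, 1.5]
t = 1.25 gives p = 3.40625, positive; keep [1.25, 1.5]
t = 1.375 gives p = 1.628906, positive; keep [1.375, 1.5]
t = 1.4375 gives p = 0.6099, positive; keep [1.4375, 1.5]
t = 1.46875 gives p = 0.0665, positive; keep [1.46875, 1.5]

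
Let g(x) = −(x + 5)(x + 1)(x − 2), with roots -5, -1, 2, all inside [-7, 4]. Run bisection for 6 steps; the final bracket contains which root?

g(-1.5) = -6.125 < 0, so the root lies in [-7, -1.5]
g(-4.25) = -15.234375 < 0, so the root lies in [-7, -4.25]
g(-5.625) = 22.041016 > 0, so the root lies in [-5.625, -4.25]
g(-4.9375) = -1.7073 < 0, so the root lies in [-5.625, -4.9375]
g(-5.28125) = 8.7674 > 0, so the root lies in [-5.28125, -4.9375]
g(-5.109375) = 3.1954 > 0, so the root lies in [-5.109375, -4.9375]

-5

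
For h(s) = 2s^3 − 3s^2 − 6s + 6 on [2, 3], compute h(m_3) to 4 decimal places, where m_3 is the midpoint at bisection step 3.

-1.1055

h(2.5) = 3.5 > 0, so the root lies in [2, 2.5]
h(2.25) = 0.09375 > 0, so the root lies in [2, 2.25]
h(2.125) = -1.105469 < 0, so the root lies in [2.125, 2.25]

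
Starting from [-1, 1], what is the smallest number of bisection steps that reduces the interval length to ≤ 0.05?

6

Width after n steps is 2/2^n. Need 2^n ≥ 2/0.05 = 40.
2^5 = 32 < 40 ≤ 2^6 = 64, so n = 6.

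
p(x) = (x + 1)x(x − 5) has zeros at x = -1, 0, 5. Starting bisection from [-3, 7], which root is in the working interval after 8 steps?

x = 2 gives p = -18, negative; keep [2, 7]
x = 4.5 gives p = -12.375, negative; keep [4.5, 7]
x = 5.75 gives p = 29.109375, positive; keep [4.5, 5.75]
x = 5.125 gives p = 3.9238, positive; keep [4.5, 5.125]
x = 4.8125 gives p = -5.2449, negative; keep [4.8125, 5.125]
x = 4.96875 gives p = -0.9268, negative; keep [4.96875, 5.125]
x = 5.046875 gives p = 1.4305, positive; keep [4.96875, 5.046875]
x = 5.0078125 gives p = 0.235, positive; keep [4.96875, 5.0078125]

5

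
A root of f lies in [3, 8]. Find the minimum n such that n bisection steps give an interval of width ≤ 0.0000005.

24

Width after n steps is 5/2^n. Need 2^n ≥ 5/0.0000005 = 10000000.
2^23 = 8388608 < 10000000 ≤ 2^24 = 16777216, so n = 24.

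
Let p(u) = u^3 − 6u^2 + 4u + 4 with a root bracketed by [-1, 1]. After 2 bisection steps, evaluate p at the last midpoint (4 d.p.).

0.3750

m = 0, p(m) = 4 (+); new bracket [-1, 0]
m = -0.5, p(m) = 0.375 (+); new bracket [-1, -0.5]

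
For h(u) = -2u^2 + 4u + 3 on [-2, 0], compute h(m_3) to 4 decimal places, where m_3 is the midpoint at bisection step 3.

m = -1, h(m) = -3 (−); new bracket [-1, 0]
m = -0.5, h(m) = 0.5 (+); new bracket [-1, -0.5]
m = -0.75, h(m) = -1.125 (−); new bracket [-0.75, -0.5]

-1.1250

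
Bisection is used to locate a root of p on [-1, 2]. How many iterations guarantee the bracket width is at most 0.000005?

20

Width after n steps is 3/2^n. Need 2^n ≥ 3/0.000005 = 600000.
2^19 = 524288 < 600000 ≤ 2^20 = 1048576, so n = 20.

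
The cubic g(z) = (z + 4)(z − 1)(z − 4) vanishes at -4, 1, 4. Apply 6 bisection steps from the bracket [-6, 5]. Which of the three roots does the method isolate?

-4

m = -0.5, g(m) = 23.625 (+); new bracket [-6, -0.5]
m = -3.25, g(m) = 23.109375 (+); new bracket [-6, -3.25]
m = -4.625, g(m) = -30.322266 (−); new bracket [-4.625, -3.25]
m = -3.9375, g(m) = 2.4495 (+); new bracket [-4.625, -3.9375]
m = -4.28125, g(m) = -12.3006 (−); new bracket [-4.28125, -3.9375]
m = -4.109375, g(m) = -4.5318 (−); new bracket [-4.109375, -3.9375]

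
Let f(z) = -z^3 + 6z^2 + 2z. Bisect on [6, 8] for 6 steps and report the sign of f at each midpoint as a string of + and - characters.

midpoint 7: f = -35 < 0 → [6, 7]
midpoint 6.5: f = -8.125 < 0 → [6, 6.5]
midpoint 6.25: f = 2.734375 > 0 → [6.25, 6.5]
midpoint 6.375: f = -2.4902 < 0 → [6.25, 6.375]
midpoint 6.3125: f = 0.1726 > 0 → [6.3125, 6.375]
midpoint 6.34375: f = -1.1461 < 0 → [6.3125, 6.34375]

--+-+-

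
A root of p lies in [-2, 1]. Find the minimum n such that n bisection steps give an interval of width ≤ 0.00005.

16

Width after n steps is 3/2^n. Need 2^n ≥ 3/0.00005 = 60000.
2^15 = 32768 < 60000 ≤ 2^16 = 65536, so n = 16.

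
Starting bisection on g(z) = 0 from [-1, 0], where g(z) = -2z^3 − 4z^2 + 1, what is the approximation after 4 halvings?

-0.5625

g(-0.5) = 0.25 > 0, so the root lies in [-1, -0.5]
g(-0.75) = -0.40625 < 0, so the root lies in [-0.75, -0.5]
g(-0.625) = -0.074219 < 0, so the root lies in [-0.625, -0.5]
g(-0.5625) = 0.0903 > 0, so the root lies in [-0.625, -0.5625]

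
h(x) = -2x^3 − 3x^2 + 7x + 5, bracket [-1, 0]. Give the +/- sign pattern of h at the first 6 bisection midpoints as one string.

m = -0.5, h(m) = 1 (+); new bracket [-1, -0.5]
m = -0.75, h(m) = -1.09375 (−); new bracket [-0.75, -0.5]
m = -0.625, h(m) = -0.058594 (−); new bracket [-0.625, -0.5]
m = -0.5625, h(m) = 0.4692 (+); new bracket [-0.625, -0.5625]
m = -0.59375, h(m) = 0.2048 (+); new bracket [-0.625, -0.59375]
m = -0.609375, h(m) = 0.0729 (+); new bracket [-0.625, -0.609375]

+--+++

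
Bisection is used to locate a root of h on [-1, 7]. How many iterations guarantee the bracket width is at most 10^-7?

Width after n steps is 8/2^n. Need 2^n ≥ 8/10^-7 = 80000000.
2^26 = 67108864 < 80000000 ≤ 2^27 = 134217728, so n = 27.

27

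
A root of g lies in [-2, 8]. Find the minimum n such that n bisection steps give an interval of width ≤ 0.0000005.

Width after n steps is 10/2^n. Need 2^n ≥ 10/0.0000005 = 20000000.
2^24 = 16777216 < 20000000 ≤ 2^25 = 33554432, so n = 25.

25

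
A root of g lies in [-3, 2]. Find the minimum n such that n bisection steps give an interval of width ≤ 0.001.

Width after n steps is 5/2^n. Need 2^n ≥ 5/0.001 = 5000.
2^12 = 4096 < 5000 ≤ 2^13 = 8192, so n = 13.

13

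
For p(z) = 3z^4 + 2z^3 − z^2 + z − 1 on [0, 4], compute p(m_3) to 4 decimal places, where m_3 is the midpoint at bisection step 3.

-0.3125

midpoint 2: p = 61 > 0 → [0, 2]
midpoint 1: p = 4 > 0 → [0, 1]
midpoint 0.5: p = -0.3125 < 0 → [0.5, 1]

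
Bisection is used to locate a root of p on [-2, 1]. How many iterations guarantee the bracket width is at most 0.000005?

20

Width after n steps is 3/2^n. Need 2^n ≥ 3/0.000005 = 600000.
2^19 = 524288 < 600000 ≤ 2^20 = 1048576, so n = 20.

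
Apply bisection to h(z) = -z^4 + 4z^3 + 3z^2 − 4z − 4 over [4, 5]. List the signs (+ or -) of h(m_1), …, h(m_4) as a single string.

-++-

z = 4.5 gives h = -6.8125, negative; keep [4, 4.5]
z = 4.25 gives h = 13.996094, positive; keep [4.25, 4.5]
z = 4.375 gives h = 4.519287, positive; keep [4.375, 4.5]
z = 4.4375 gives h = -0.9048, negative; keep [4.375, 4.4375]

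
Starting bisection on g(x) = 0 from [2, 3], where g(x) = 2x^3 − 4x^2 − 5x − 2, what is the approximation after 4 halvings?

2.9375

m = 2.5, g(m) = -8.25 (−); new bracket [2.5, 3]
m = 2.75, g(m) = -4.40625 (−); new bracket [2.75, 3]
m = 2.875, g(m) = -1.910156 (−); new bracket [2.875, 3]
m = 2.9375, g(m) = -0.5083 (−); new bracket [2.9375, 3]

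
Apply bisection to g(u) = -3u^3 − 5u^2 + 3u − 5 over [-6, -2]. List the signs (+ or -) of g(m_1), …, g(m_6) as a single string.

g(-4) = 95 > 0, so the root lies in [-4, -2]
g(-3) = 22 > 0, so the root lies in [-3, -2]
g(-2.5) = 3.125 > 0, so the root lies in [-2.5, -2]
g(-2.25) = -2.8906 < 0, so the root lies in [-2.5, -2.25]
g(-2.375) = -0.1387 < 0, so the root lies in [-2.5, -2.375]
g(-2.4375) = 1.427 > 0, so the root lies in [-2.4375, -2.375]

+++--+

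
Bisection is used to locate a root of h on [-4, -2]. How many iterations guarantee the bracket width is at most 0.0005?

Width after n steps is 2/2^n. Need 2^n ≥ 2/0.0005 = 4000.
2^11 = 2048 < 4000 ≤ 2^12 = 4096, so n = 12.

12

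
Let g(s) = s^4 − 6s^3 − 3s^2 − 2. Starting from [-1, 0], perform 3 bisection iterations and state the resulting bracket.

g(-0.5) = -1.9375 < 0, so the root lies in [-1, -0.5]
g(-0.75) = -0.839844 < 0, so the root lies in [-1, -0.75]
g(-0.875) = 0.308838 > 0, so the root lies in [-0.875, -0.75]

[-0.875, -0.75]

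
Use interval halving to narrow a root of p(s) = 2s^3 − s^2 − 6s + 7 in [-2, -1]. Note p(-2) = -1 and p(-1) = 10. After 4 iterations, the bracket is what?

[-2, -1.9375]

midpoint -1.5: p = 7 > 0 → [-2, -1.5]
midpoint -1.75: p = 3.71875 > 0 → [-2, -1.75]
midpoint -1.875: p = 1.550781 > 0 → [-2, -1.875]
midpoint -1.9375: p = 0.3247 > 0 → [-2, -1.9375]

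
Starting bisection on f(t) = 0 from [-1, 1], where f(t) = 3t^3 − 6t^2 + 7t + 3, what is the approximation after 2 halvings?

-0.5

f(0) = 3 > 0, so the root lies in [-1, 0]
f(-0.5) = -2.375 < 0, so the root lies in [-0.5, 0]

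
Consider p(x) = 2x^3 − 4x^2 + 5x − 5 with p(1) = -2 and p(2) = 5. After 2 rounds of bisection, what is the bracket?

[1.25, 1.5]

p(1.5) = 0.25 > 0, so the root lies in [1, 1.5]
p(1.25) = -1.09375 < 0, so the root lies in [1.25, 1.5]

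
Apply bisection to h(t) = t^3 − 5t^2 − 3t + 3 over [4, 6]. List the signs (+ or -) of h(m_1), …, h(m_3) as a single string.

t = 5 gives h = -12, negative; keep [5, 6]
t = 5.5 gives h = 1.625, positive; keep [5, 5.5]
t = 5.25 gives h = -5.859375, negative; keep [5.25, 5.5]

-+-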